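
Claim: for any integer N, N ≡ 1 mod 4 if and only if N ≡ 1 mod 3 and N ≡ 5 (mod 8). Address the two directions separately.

The forward direction fails; the converse holds.

(⇒) This fails: N = 1 gives 1 ≡ 1 (mod 4) but 1 ≡ 1 (mod 8), so the conjunction on the right does not hold.

(⇐) Conversely, if N ≡ 1 (mod 3) and N ≡ 5 (mod 8), then by the Chinese remainder theorem N ≡ 13 (mod 24). Since 13 ≡ 1 (mod 4) and 4 ∣ 24, we get N ≡ 1 (mod 4).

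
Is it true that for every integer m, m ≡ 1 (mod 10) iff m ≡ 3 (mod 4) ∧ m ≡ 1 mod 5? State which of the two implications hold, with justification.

Only the converse holds.

(⟸) If m ≡ 3 (mod 4) and m ≡ 1 (mod 5), then by the Chinese remainder theorem m ≡ 11 (mod 20). Since 11 ≡ 1 (mod 10) and 10 ∣ 20, we get m ≡ 1 (mod 10).

(⟹) This fails: m = 1 gives 1 ≡ 1 (mod 10) but 1 ≡ 1 (mod 4), so the conjunction on the right does not hold.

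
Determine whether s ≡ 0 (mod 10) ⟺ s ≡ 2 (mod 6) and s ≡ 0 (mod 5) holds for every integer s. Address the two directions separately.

Forward direction. This fails: s = 0 gives 0 ≡ 0 (mod 10) but 0 ≡ 0 (mod 6), so the conjunction on the right does not hold.

Converse. If s ≡ 2 (mod 6) and s ≡ 0 (mod 5), then by the Chinese remainder theorem s ≡ 20 (mod 30). Since 20 ≡ 0 (mod 10) and 10 ∣ 30, we get s ≡ 0 (mod 10).

Not equivalent: only (⇐) holds.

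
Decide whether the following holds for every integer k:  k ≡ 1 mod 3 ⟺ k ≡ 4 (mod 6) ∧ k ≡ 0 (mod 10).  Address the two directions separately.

Only the converse holds.

(⇒) This fails: k = 1 gives 1 ≡ 1 (mod 3) but 1 ≡ 1 (mod 6), so the conjunction on the right does not hold.

(⇐) Conversely, if k ≡ 4 (mod 6) and k ≡ 0 (mod 10), then by the Chinese remainder theorem k ≡ 10 (mod 30). Since 10 ≡ 1 (mod 3) and 3 ∣ 30, we get k ≡ 1 (mod 3).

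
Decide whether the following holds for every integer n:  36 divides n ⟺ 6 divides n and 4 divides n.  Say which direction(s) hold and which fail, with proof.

Only the forward implication holds.

(⇒) If 36 ∣ n, write n = 36q. Since 36 = 6·6, n = 6·(6q), so 6 ∣ n; and since 36 = 9·4, n = 4·(9q), so 4 ∣ n.

(⇐) This fails: take n = 12. Both 6 ∣ 12 and 4 ∣ 12, yet 12 is not a multiple of 36 (since 12 = 0·36 + 12), so 36 ∤ 12.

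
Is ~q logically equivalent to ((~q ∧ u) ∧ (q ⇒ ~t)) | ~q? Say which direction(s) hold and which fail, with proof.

Forward direction. Assume the antecedent. If t is true, the antecedent forces (t = T, u = F, q = F) or (t = T, u = T, q = F), and ((~q ∧ u) ∧ (q ⇒ ~t)) | ~q holds there. If t is false, the antecedent forces (t = F, u = F, q = F) or (t = F, u = T, q = F), and ((~q ∧ u) ∧ (q ⇒ ~t)) | ~q holds there. Either way ((~q ∧ u) ∧ (q ⇒ ~t)) | ~q holds.

Converse. Assume the antecedent. If t is true, the antecedent forces (t = T, u = F, q = F) or (t = T, u = T, q = F), and ~q holds there. If t is false, the antecedent forces (t = F, u = F, q = F) or (t = F, u = T, q = F), and ~q holds there. Either way ~q holds.

The biconditional holds.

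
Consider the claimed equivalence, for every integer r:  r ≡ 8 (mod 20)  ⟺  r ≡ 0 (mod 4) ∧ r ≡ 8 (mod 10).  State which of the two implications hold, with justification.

Both implications hold.

(→) Suppose r ≡ 8 (mod 20); write r = 20j + 8. Since 4 ∣ 20, reducing mod 4 gives r ≡ 8 ≡ 0 (mod 4); since 10 ∣ 20, reducing mod 10 gives r ≡ 8 (mod 10).

(←) Conversely, if r ≡ 0 (mod 4) and r ≡ 8 (mod 10), then by the Chinese remainder theorem r ≡ 8 (mod 20). This is exactly r ≡ 8 (mod 20).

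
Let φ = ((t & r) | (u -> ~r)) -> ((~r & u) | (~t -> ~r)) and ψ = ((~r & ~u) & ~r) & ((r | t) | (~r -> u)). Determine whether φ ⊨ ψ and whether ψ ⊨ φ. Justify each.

(⟹) This fails. Under r = F, t = F, u = F, the left side is true but the right side is false.

(⟸) Assume the antecedent. If r is true, the antecedent cannot hold. If r is false, the consequent reduces to true regardless of the other variables. Either way the consequent holds.

The forward direction fails; the converse holds.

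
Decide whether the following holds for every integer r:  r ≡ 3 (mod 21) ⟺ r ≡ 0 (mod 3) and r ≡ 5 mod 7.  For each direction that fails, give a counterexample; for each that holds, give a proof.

(→) This fails: r = 3 gives 3 ≡ 3 (mod 21) but 3 ≡ 3 (mod 7), so the conjunction on the right does not hold.

(←) This fails: r = 12 satisfies both congruences on the right (12 ≡ 0 mod 3 and 12 ≡ 5 mod 7) yet 12 ≡ 12 (mod 21), not 3.

(⇒) fails and (⇐) fails.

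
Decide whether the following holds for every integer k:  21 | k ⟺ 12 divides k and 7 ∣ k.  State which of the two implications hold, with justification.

Converse. Suppose 12 ∣ k and 7 ∣ k. Any common multiple of 12 and 7 is a multiple of their lcm; here gcd(12, 7) = 1, so lcm(12, 7) = 12·7 = 84, so 84 ∣ k. Since 21 ∣ 84, it follows that 21 ∣ k.

Forward direction. This fails: take k = 21. Certainly 21 ∣ 21, but 12 ∤ 21.

Not equivalent: only (⇐) holds.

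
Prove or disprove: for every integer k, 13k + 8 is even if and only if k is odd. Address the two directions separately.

(→) This fails: k = 2 gives 13k + 8 = 34, which is even, but 2 is even, not odd.

(←) This also fails: k = 7 is odd, but 13k + 8 = 99 is odd, not even.

Both directions fail.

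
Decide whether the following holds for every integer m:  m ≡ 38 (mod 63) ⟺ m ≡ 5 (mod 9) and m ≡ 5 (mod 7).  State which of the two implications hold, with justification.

Both directions fail.

(⟹) This fails: m = 38 gives 38 ≡ 38 (mod 63) but 38 ≡ 2 (mod 9), so the conjunction on the right does not hold.

(⟸) This fails: m = 5 satisfies both congruences on the right (5 ≡ 5 mod 9 and 5 ≡ 5 mod 7) yet 5 ≡ 5 (mod 63), not 38.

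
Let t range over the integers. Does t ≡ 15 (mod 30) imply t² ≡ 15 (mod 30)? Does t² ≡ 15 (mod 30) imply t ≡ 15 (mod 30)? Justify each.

(→) Suppose t ≡ 15 (mod 30). Write t = 30j + 15. Then (30j + 15)² = 900j² + 900j + 225 = 30(30j² + 30j + 7) + 15, so t² ≡ 15 (mod 30).

(←) Conversely, suppose t² ≡ 15 (mod 30). The only residue r in {0, …, 29} with r² ≡ 15 (mod 30) is r = 15, so t ≡ 15 (mod 30).

Both implications hold.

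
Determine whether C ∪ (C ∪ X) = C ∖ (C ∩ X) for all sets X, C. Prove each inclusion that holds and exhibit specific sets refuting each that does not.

The sets are not equal: only the reverse inclusion holds.

(⟹) This inclusion fails. Take X = {1}, C = ∅; then 1 ∈ C ∪ (C ∪ X) but 1 ∉ C ∖ (C ∩ X).

(⟸) Let x ∈ C ∖ (C ∩ X). Then x ∈ C and x ∉ X, from which x ∈ C ∪ (C ∪ X).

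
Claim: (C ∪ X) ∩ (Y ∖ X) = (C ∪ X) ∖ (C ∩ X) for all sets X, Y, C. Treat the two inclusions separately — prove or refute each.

(⊆) holds; (⊇) fails.

(⟹) Let x ∈ (C ∪ X) ∩ (Y ∖ X). Then x ∈ Y ∩ C and x ∉ X, from which x ∈ (C ∪ X) ∖ (C ∩ X).

(⟸) This inclusion fails. Take X = {1}, Y = ∅, C = ∅; then 1 ∈ (C ∪ X) ∖ (C ∩ X) but 1 ∉ (C ∪ X) ∩ (Y ∖ X).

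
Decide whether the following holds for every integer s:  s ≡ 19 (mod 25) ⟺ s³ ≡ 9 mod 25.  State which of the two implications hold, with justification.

[⇒] Suppose s ≡ 19 (mod 25). Write s = 25j + 19. Then (25j + 19)³ = 15625j³ + 35625j² + 27075j + 6859 = 25(625j³ + 1425j² + 1083j + 274) + 9, so s³ ≡ 9 (mod 25).

[⇐] Conversely, suppose s³ ≡ 9 (mod 25). The only residue r in {0, …, 24} with r³ ≡ 9 (mod 25) is r = 19, so s ≡ 19 (mod 25).

Equivalent; both directions hold.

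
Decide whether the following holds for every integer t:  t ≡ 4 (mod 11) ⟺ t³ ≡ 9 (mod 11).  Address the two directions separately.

(⟹) Suppose t ≡ 4 (mod 11). Write t = 11j + 4. Then (11j + 4)³ = 1331j³ + 1452j² + 528j + 64 = 11(121j³ + 132j² + 48j + 5) + 9, so t³ ≡ 9 (mod 11).

(⟸) For the converse, argue contrapositively. If t ≢ 4 (mod 11), then t is congruent to one of 0, 1, 2, 3, 5, 6, 7, 8, 9, 10 modulo 11, and these give t³ ≡ 0, 1, 8, 5, 4, 7, 2, 6, 3, 10 respectively — never 9.

Both directions hold; the statement is true.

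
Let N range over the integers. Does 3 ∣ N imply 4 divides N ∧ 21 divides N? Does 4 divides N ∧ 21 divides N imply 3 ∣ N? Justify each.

Forward direction. This fails: take N = 3. Certainly 3 ∣ 3, but 4 ∤ 3.

Converse. Suppose 4 ∣ N and 21 ∣ N. Any common multiple of 4 and 21 is a multiple of their lcm; here gcd(4, 21) = 1, so lcm(4, 21) = 4·21 = 84, so 84 ∣ N. Since 3 ∣ 84, it follows that 3 ∣ N.

The forward direction fails; the converse holds.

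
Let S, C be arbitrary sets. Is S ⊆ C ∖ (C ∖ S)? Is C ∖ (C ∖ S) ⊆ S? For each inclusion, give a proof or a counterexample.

(⊇) Let x ∈ C ∖ (C ∖ S). Then x ∈ S ∩ C, from which x ∈ S.

(⊆) This inclusion fails. Take S = {1}, C = ∅; then 1 ∈ S but 1 ∉ C ∖ (C ∖ S).

Only the reverse inclusion holds.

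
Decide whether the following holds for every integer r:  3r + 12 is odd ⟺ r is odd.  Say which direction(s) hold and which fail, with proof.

(←) Suppose r is odd; write r = 2j + 1. Then 3r + 12 = 3·(2j + 1) + 12 = 2·3j + 15, which is odd.

(→) Suppose 3r + 12 is odd. Since 3 is odd, 3r and r have the same parity, so 3r + 12 ≡ r + 12 (mod 2). As 12 is even, 3r + 12 is odd exactly when r is odd. Thus r is odd.

The biconditional holds.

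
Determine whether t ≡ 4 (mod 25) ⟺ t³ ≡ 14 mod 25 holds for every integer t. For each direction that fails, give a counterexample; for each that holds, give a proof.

(⇐) Suppose t³ ≡ 14 (mod 25). The only residue r in {0, …, 24} with r³ ≡ 14 (mod 25) is r = 4, so t ≡ 4 (mod 25).

(⇒) Suppose t ≡ 4 (mod 25). Write t = 25j + 4. Then (25j + 4)³ = 15625j³ + 7500j² + 1200j + 64 = 25(625j³ + 300j² + 48j + 2) + 14, so t³ ≡ 14 (mod 25).

The biconditional holds.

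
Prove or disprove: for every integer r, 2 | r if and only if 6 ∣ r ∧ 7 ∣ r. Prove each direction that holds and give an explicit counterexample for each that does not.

Only the reverse direction holds.

[⇐] Suppose 6 ∣ r and 7 ∣ r. Any common multiple of 6 and 7 is a multiple of their lcm; here gcd(6, 7) = 1, so lcm(6, 7) = 6·7 = 42, so 42 ∣ r. Since 2 ∣ 42, it follows that 2 ∣ r.

[⇒] This fails: take r = 2. Certainly 2 ∣ 2, but 6 ∤ 2.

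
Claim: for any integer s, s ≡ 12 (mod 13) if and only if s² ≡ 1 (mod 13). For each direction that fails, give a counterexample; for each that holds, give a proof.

Only the forward implication holds.

[⇐] This fails: take s = 1. Then 1² = 1 ≡ 1 (mod 13), yet 1 ≡ 1 (mod 13), not 12.

[⇒] Suppose s ≡ 12 (mod 13). Write s = 13j + 12. Then (13j + 12)² = 169j² + 312j + 144 = 13(13j² + 24j + 11) + 1, so s² ≡ 1 (mod 13).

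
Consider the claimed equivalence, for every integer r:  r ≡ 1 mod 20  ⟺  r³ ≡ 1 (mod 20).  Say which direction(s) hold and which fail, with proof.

[⇐] Suppose r³ ≡ 1 (mod 20). The only residue r in {0, …, 19} with r³ ≡ 1 (mod 20) is r = 1, so r ≡ 1 (mod 20).

[⇒] Suppose r ≡ 1 mod 20. Write r = 20j + 1. Then (20j + 1)³ = 8000j³ + 1200j² + 60j + 1 = 20(400j³ + 60j² + 3j) + 1, so r³ ≡ 1 (mod 20).

Equivalent; both directions hold.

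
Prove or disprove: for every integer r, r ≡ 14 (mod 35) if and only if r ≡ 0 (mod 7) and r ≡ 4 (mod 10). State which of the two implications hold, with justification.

Forward direction. This fails: r = 49 gives 49 ≡ 14 (mod 35) but 49 ≡ 9 (mod 10), so the conjunction on the right does not hold.

Converse. If r ≡ 0 (mod 7) and r ≡ 4 (mod 10), then by the Chinese remainder theorem r ≡ 14 (mod 70). Since 14 ≡ 14 (mod 35) and 35 ∣ 70, we get r ≡ 14 (mod 35).

Only the converse holds.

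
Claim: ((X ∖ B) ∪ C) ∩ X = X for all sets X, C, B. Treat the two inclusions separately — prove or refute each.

(⊆) holds; (⊇) fails.

(⟹) Let x ∈ ((X ∖ B) ∪ C) ∩ X. Then either x ∈ X and x ∉ C, B; or x ∈ X ∩ C and x ∉ B; or x ∈ X ∩ C ∩ B. In each case x ∈ X, so ((X ∖ B) ∪ C) ∩ X ⊆ X.

(⟸) This inclusion fails. Take X = {1}, C = ∅, B = {1}; then 1 ∈ X but 1 ∉ ((X ∖ B) ∪ C) ∩ X.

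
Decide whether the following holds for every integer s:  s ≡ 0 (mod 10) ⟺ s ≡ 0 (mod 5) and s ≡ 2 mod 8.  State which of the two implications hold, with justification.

(⇒) fails; (⇐) holds.

[⇒] This fails: s = 0 gives 0 ≡ 0 (mod 10) but 0 ≡ 0 (mod 8), so the conjunction on the right does not hold.

[⇐] Conversely, if s ≡ 0 (mod 5) and s ≡ 2 (mod 8), then by the Chinese remainder theorem s ≡ 10 (mod 40). Since 10 ≡ 0 (mod 10) and 10 ∣ 40, we get s ≡ 0 (mod 10).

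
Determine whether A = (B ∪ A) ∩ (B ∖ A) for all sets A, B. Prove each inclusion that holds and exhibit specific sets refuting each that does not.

(⟹) This inclusion fails. Take A = {1}, B = ∅; then 1 ∈ A but 1 ∉ (B ∪ A) ∩ (B ∖ A).

(⟸) This inclusion fails. Take A = ∅, B = {1}; then 1 ∈ (B ∪ A) ∩ (B ∖ A) but 1 ∉ A.

(⊆) fails and (⊇) fails.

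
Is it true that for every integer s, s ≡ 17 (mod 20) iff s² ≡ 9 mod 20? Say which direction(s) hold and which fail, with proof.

Forward direction. Suppose s ≡ 17 (mod 20). Write s = 20j + 17. Then (20j + 17)² = 400j² + 680j + 289 = 20(20j² + 34j + 14) + 9, so s² ≡ 9 (mod 20).

Converse. This fails: take s = 3. Then 3² = 9 ≡ 9 (mod 20), yet 3 ≡ 3 (mod 20), not 17.

(⇒) holds; (⇐) fails.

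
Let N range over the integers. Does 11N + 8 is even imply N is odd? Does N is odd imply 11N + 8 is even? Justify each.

(→) This fails: N = 6 gives 11N + 8 = 74, which is even, but 6 is even, not odd.

(←) This also fails: N = 5 is odd, but 11N + 8 = 63 is odd, not even.

Neither implication holds.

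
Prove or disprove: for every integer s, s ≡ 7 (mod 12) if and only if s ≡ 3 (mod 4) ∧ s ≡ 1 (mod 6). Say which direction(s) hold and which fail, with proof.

(⇒) Suppose s ≡ 7 (mod 12); write s = 12j + 7. Since 4 ∣ 12, reducing mod 4 gives s ≡ 7 ≡ 3 (mod 4); since 6 ∣ 12, reducing mod 6 gives s ≡ 7 ≡ 1 (mod 6).

(⇐) Conversely, if s ≡ 3 (mod 4) and s ≡ 1 (mod 6), then by the Chinese remainder theorem s ≡ 7 (mod 12). This is exactly s ≡ 7 (mod 12).

Both implications hold.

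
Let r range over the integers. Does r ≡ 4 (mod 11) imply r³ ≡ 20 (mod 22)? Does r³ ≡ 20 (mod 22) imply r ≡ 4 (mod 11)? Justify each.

Only the reverse direction holds.

Forward direction. This fails: take r = 15. Then 15 ≡ 4 (mod 11), but 15³ = 3375 ≡ 9 (mod 22), not 20.

Converse. The residues r modulo 22 with r³ ≡ 20 (mod 22) are exactly {4}, and each is ≡ 4 (mod 11).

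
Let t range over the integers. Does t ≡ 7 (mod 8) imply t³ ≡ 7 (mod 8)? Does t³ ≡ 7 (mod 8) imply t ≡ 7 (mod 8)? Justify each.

Both directions hold.

(→) Suppose t ≡ 7 (mod 8). Write t = 8j + 7. Then (8j + 7)³ = 512j³ + 1344j² + 1176j + 343 = 8(64j³ + 168j² + 147j + 42) + 7, so t³ ≡ 7 (mod 8).

(←) For the converse, argue contrapositively. If t ≢ 7 (mod 8), then t is congruent to one of 0, 1, 2, 3, 4, 5, 6 modulo 8, and these give t³ ≡ 0, 1, 0, 3, 0, 5, 0 respectively — never 7.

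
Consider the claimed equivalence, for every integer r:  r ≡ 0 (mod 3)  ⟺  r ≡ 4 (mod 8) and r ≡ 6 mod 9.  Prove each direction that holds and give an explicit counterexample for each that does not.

(⇒) fails; (⇐) holds.

(⇒) This fails: r = 0 gives 0 ≡ 0 (mod 3) but 0 ≡ 0 (mod 8), so the conjunction on the right does not hold.

(⇐) Conversely, if r ≡ 4 (mod 8) and r ≡ 6 (mod 9), then by the Chinese remainder theorem r ≡ 60 (mod 72). Since 60 ≡ 0 (mod 3) and 3 ∣ 72, we get r ≡ 0 (mod 3).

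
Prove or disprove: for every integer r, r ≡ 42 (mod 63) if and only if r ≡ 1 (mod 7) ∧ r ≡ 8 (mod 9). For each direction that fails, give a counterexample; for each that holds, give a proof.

(⟹) This fails: r = 42 gives 42 ≡ 42 (mod 63) but 42 ≡ 0 (mod 7), so the conjunction on the right does not hold.

(⟸) This fails: r = 8 satisfies both congruences on the right (8 ≡ 1 mod 7 and 8 ≡ 8 mod 9) yet 8 ≡ 8 (mod 63), not 42.

Neither implication holds.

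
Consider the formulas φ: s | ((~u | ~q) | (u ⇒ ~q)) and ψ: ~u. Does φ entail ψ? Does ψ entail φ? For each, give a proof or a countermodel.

(⇒) fails; (⇐) holds.

(⟸) Assume the antecedent. If s is true, s | ((~u | ~q) | (u ⇒ ~q)) reduces to true regardless of the other variables. If s is false, the antecedent forces (s = F, q = F, u = F) or (s = F, q = T, u = F), and s | ((~u | ~q) | (u ⇒ ~q)) holds there. Either way s | ((~u | ~q) | (u ⇒ ~q)) holds.

(⟹) This fails. Under s = F, q = F, u = T, the left side is true but the right side is false.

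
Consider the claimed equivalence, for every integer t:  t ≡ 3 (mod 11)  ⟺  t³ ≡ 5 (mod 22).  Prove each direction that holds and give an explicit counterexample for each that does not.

(⟸) The residues r modulo 22 with r³ ≡ 5 (mod 22) are exactly {3}, and each is ≡ 3 (mod 11).

(⟹) This fails: take t = 14. Then 14 ≡ 3 (mod 11), but 14³ = 2744 ≡ 16 (mod 22), not 5.

(⇒) fails; (⇐) holds.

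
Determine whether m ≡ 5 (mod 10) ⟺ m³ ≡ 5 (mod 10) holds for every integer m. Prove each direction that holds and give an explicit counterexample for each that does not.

Both directions hold; the statement is true.

[⇒] Suppose m ≡ 5 (mod 10). Write m = 10j + 5. Then (10j + 5)³ = 1000j³ + 1500j² + 750j + 125 = 10(100j³ + 150j² + 75j + 12) + 5, so m³ ≡ 5 (mod 10).

[⇐] Conversely, suppose m³ ≡ 5 (mod 10). The only residue r in {0, …, 9} with r³ ≡ 5 (mod 10) is r = 5, so m ≡ 5 (mod 10).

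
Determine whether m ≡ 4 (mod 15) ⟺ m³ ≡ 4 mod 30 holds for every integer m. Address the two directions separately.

(⇒) fails; (⇐) holds.

[⇒] This fails: take m = 19. Then 19 ≡ 4 (mod 15), but 19³ = 6859 ≡ 19 (mod 30), not 4.

[⇐] Conversely, the residues r modulo 30 with r³ ≡ 4 (mod 30) are exactly {4}, and each is ≡ 4 (mod 15).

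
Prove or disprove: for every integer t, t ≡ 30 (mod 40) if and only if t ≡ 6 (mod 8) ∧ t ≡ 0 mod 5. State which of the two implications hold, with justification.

Both directions hold; the statement is true.

Forward direction. Suppose t ≡ 30 (mod 40); write t = 40j + 30. Since 8 ∣ 40, reducing mod 8 gives t ≡ 30 ≡ 6 (mod 8); since 5 ∣ 40, reducing mod 5 gives t ≡ 30 ≡ 0 (mod 5).

Converse. If t ≡ 6 (mod 8) and t ≡ 0 (mod 5), then by the Chinese remainder theorem t ≡ 30 (mod 40). This is exactly t ≡ 30 (mod 40).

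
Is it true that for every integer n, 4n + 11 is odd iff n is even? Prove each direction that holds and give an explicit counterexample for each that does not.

Not equivalent: only (⇐) holds.

(⟸) Suppose n is even. Since 4 is even, 4n is even for every n, so 4n + 11 has the same parity as 11, which is odd. Hence 4n + 11 is odd.

(⟹) This fails: take n = 7. Then 4n + 11 = 39, which is odd, yet n = 7 is odd, not even.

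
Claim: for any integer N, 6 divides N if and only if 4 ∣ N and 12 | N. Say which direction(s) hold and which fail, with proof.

Not equivalent: only (⇐) holds.

(⟹) This fails: take N = 6. Certainly 6 ∣ 6, but 4 ∤ 6.

(⟸) Suppose 4 ∣ N and 12 ∣ N. Any common multiple of 4 and 12 is a multiple of their lcm; here lcm(4, 12) = 4·12/gcd(4, 12) = 48/4 = 12, so 12 ∣ N. Since 6 ∣ 12, it follows that 6 ∣ N.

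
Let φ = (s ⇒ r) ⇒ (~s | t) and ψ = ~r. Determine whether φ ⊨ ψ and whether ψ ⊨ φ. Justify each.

[⇒] This fails. Under r = T, s = F, t = F, the left side is true but the right side is false.

[⇐] Assume the antecedent. If r is true, the antecedent cannot hold. If r is false, (s ⇒ r) ⇒ (~s | t) reduces to true regardless of the other variables. Either way (s ⇒ r) ⇒ (~s | t) holds.

Not equivalent: only (⇐) holds.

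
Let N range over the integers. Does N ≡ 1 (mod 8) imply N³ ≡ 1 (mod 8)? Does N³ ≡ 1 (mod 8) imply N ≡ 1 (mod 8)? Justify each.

(⟸) For the converse, argue contrapositively. If N ≢ 1 (mod 8), then N is congruent to one of 0, 2, 3, 4, 5, 6, 7 modulo 8, and these give N³ ≡ 0, 0, 3, 0, 5, 0, 7 respectively — never 1.

(⟹) Suppose N ≡ 1 (mod 8). Write N = 8j + 1. Then (8j + 1)³ = 512j³ + 192j² + 24j + 1 = 8(64j³ + 24j² + 3j) + 1, so N³ ≡ 1 (mod 8).

Both implications hold.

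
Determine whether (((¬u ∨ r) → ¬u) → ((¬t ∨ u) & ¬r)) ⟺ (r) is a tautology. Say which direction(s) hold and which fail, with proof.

[⇒] This fails. Under t = F, u = F, r = F, the left side is true but the right side is false.

[⇐] This fails. Under t = F, u = F, r = T, the left side is false but the right side is true.

Neither direction holds.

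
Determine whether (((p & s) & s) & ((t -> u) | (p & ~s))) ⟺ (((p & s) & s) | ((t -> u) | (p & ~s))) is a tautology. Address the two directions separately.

(⇒) Assume the antecedent. If p is true, the consequent reduces to true regardless of the other variables. If p is false, the antecedent cannot hold. Either way the consequent holds.

(⇐) This fails. Under s = F, p = F, u = F, t = F, the left side is false but the right side is true.

Only the forward direction holds.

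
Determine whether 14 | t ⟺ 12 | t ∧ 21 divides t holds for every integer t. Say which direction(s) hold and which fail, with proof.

[⇐] Suppose 12 ∣ t and 21 ∣ t. Any common multiple of 12 and 21 is a multiple of their lcm; here lcm(12, 21) = 12·21/gcd(12, 21) = 252/3 = 84, so 84 ∣ t. Since 14 ∣ 84, it follows that 14 ∣ t.

[⇒] This fails: take t = 14. Certainly 14 ∣ 14, but 12 ∤ 14.

The forward direction fails; the converse holds.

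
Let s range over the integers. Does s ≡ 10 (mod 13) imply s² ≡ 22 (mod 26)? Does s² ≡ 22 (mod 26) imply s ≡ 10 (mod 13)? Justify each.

(⟹) This fails: take s = 23. Then 23 ≡ 10 (mod 13), but 23² = 529 ≡ 9 (mod 26), not 22.

(⟸) This fails: take s = 16. Then 16² = 256 ≡ 22 (mod 26), yet 16 ≡ 3 (mod 13), not 10.

Neither implication holds.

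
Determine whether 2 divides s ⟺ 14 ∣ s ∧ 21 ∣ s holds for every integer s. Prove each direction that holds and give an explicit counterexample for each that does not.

(⇒) fails; (⇐) holds.

Forward direction. This fails: take s = 2. Certainly 2 ∣ 2, but 14 ∤ 2.

Converse. Suppose 14 ∣ s and 21 ∣ s. Any common multiple of 14 and 21 is a multiple of their lcm; here lcm(14, 21) = 14·21/gcd(14, 21) = 294/7 = 42, so 42 ∣ s. Since 2 ∣ 42, it follows that 2 ∣ s.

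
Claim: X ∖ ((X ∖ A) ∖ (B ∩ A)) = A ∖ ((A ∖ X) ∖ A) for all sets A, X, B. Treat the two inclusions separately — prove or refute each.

(⊆) holds; (⊇) fails.

(⊆) Let x ∈ X ∖ ((X ∖ A) ∖ (B ∩ A)). Then either x ∈ A ∩ X and x ∉ B; or x ∈ A ∩ X ∩ B. In each case x ∈ A ∖ ((A ∖ X) ∖ A), so X ∖ ((X ∖ A) ∖ (B ∩ A)) ⊆ A ∖ ((A ∖ X) ∖ A).

(⊇) This inclusion fails. Take A = {1}, X = ∅, B = ∅; then 1 ∈ A ∖ ((A ∖ X) ∖ A) but 1 ∉ X ∖ ((X ∖ A) ∖ (B ∩ A)).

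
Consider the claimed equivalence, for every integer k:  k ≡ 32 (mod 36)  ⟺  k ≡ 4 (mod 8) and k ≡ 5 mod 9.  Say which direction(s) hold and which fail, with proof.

The forward direction fails; the converse holds.

(→) This fails: k = 32 gives 32 ≡ 32 (mod 36) but 32 ≡ 0 (mod 8), so the conjunction on the right does not hold.

(←) Conversely, if k ≡ 4 (mod 8) and k ≡ 5 (mod 9), then by the Chinese remainder theorem k ≡ 68 (mod 72). Since 68 ≡ 32 (mod 36) and 36 ∣ 72, we get k ≡ 32 (mod 36).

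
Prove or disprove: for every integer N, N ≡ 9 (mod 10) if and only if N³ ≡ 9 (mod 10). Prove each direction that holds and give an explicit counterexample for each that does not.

(⇒) Suppose N ≡ 9 (mod 10). Write N = 10j + 9. Then (10j + 9)³ = 1000j³ + 2700j² + 2430j + 729 = 10(100j³ + 270j² + 243j + 72) + 9, so N³ ≡ 9 (mod 10).

(⇐) Conversely, suppose N³ ≡ 9 (mod 10). The only residue r in {0, …, 9} with r³ ≡ 9 (mod 10) is r = 9, so N ≡ 9 (mod 10).

Both implications hold.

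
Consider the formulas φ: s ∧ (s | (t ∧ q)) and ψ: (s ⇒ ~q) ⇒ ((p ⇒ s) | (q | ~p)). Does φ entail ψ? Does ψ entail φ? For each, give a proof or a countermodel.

(→) Assume the antecedent. If s is true, the consequent reduces to true regardless of the other variables. If s is false, the antecedent cannot hold. Either way the consequent holds.

(←) This fails. Under t = F, q = F, s = F, p = F, the left side is false but the right side is true.

Only the forward implication holds.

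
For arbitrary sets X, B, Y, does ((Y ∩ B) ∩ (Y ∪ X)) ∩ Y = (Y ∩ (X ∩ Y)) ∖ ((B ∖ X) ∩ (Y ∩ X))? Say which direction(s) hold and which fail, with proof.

(⊆) fails and (⊇) fails.

(⟹) This inclusion fails. Take X = ∅, B = {1}, Y = {1}; then 1 ∈ ((Y ∩ B) ∩ (Y ∪ X)) ∩ Y but 1 ∉ (Y ∩ (X ∩ Y)) ∖ ((B ∖ X) ∩ (Y ∩ X)).

(⟸) This inclusion fails. Take X = {1}, B = ∅, Y = {1}; then 1 ∈ (Y ∩ (X ∩ Y)) ∖ ((B ∖ X) ∩ (Y ∩ X)) but 1 ∉ ((Y ∩ B) ∩ (Y ∪ X)) ∩ Y.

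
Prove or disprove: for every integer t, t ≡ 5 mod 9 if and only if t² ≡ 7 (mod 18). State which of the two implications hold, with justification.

(⇒) This fails: take t = 14. Then 14 ≡ 5 (mod 9), but 14² = 196 ≡ 16 (mod 18), not 7.

(⇐) This fails: take t = 13. Then 13² = 169 ≡ 7 (mod 18), yet 13 ≡ 4 (mod 9), not 5.

Neither direction holds.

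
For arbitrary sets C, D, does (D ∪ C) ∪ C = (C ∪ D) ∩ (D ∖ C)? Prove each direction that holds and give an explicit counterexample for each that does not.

(⟹) This inclusion fails. Take C = {1}, D = ∅; then 1 ∈ (D ∪ C) ∪ C but 1 ∉ (C ∪ D) ∩ (D ∖ C).

(⟸) Let x ∈ (C ∪ D) ∩ (D ∖ C). Then x ∈ D and x ∉ C, from which x ∈ (D ∪ C) ∪ C.

The sets are not equal: only the reverse inclusion holds.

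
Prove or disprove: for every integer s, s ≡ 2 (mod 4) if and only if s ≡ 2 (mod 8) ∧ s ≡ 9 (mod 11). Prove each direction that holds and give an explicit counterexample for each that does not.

Only the converse holds.

(←) If s ≡ 2 (mod 8) and s ≡ 9 (mod 11), then by the Chinese remainder theorem s ≡ 42 (mod 88). Since 42 ≡ 2 (mod 4) and 4 ∣ 88, we get s ≡ 2 (mod 4).

(→) This fails: s = 2 gives 2 ≡ 2 (mod 4) but 2 ≡ 2 (mod 11), so the conjunction on the right does not hold.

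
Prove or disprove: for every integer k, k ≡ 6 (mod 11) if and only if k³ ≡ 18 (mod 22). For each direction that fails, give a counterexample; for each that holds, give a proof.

(⟹) This fails: take k = 17. Then 17 ≡ 6 (mod 11), but 17³ = 4913 ≡ 7 (mod 22), not 18.

(⟸) Conversely, the residues r modulo 22 with r³ ≡ 18 (mod 22) are exactly {6}, and each is ≡ 6 (mod 11).

Not equivalent: only (⇐) holds.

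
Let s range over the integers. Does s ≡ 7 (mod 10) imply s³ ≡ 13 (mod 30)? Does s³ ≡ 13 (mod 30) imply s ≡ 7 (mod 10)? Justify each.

Converse. The residues r modulo 30 with r³ ≡ 13 (mod 30) are exactly {7}, and each is ≡ 7 (mod 10).

Forward direction. This fails: take s = 17. Then 17 ≡ 7 (mod 10), but 17³ = 4913 ≡ 23 (mod 30), not 13.

Only the reverse direction holds.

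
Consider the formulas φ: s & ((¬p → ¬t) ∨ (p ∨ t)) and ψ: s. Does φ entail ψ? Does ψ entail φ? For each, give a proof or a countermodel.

Both directions hold.

(→) Assume the antecedent. If t is true, the antecedent forces (t = T, s = T, p = F) or (t = T, s = T, p = T), and s holds there. If t is false, the antecedent forces (t = F, s = T, p = F) or (t = F, s = T, p = T), and s holds there. Either way s holds.

(←) Assume the antecedent. If t is true, the antecedent forces (t = T, s = T, p = F) or (t = T, s = T, p = T), and s & ((¬p → ¬t) ∨ (p ∨ t)) holds there. If t is false, the antecedent forces (t = F, s = T, p = F) or (t = F, s = T, p = T), and s & ((¬p → ¬t) ∨ (p ∨ t)) holds there. Either way s & ((¬p → ¬t) ∨ (p ∨ t)) holds.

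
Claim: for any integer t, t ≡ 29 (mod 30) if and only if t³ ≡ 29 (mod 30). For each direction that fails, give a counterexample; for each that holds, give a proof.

Both directions hold; the statement is true.

(⟸) Suppose t³ ≡ 29 (mod 30). The only residue r in {0, …, 29} with r³ ≡ 29 (mod 30) is r = 29, so t ≡ 29 (mod 30).

(⟹) Suppose t ≡ 29 (mod 30). Write t = 30j + 29. Then (30j + 29)³ = 27000j³ + 78300j² + 75690j + 24389 = 30(900j³ + 2610j² + 2523j + 812) + 29, so t³ ≡ 29 (mod 30).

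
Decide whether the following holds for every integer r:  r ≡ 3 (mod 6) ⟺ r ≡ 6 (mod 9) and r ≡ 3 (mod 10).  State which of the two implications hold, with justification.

(⟸) If r ≡ 6 (mod 9) and r ≡ 3 (mod 10), then by the Chinese remainder theorem r ≡ 33 (mod 90). Since 33 ≡ 3 (mod 6) and 6 ∣ 90, we get r ≡ 3 (mod 6).

(⟹) This fails: r = 3 gives 3 ≡ 3 (mod 6) but 3 ≡ 3 (mod 9), so the conjunction on the right does not hold.

Only the converse holds.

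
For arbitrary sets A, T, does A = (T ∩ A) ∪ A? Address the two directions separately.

The two sets are equal.

(⊆) Let x ∈ A. Then either x ∈ A and x ∉ T; or x ∈ A ∩ T. In each case x ∈ (T ∩ A) ∪ A, so A ⊆ (T ∩ A) ∪ A.

(⊇) Let x ∈ (T ∩ A) ∪ A. Then either x ∈ A and x ∉ T; or x ∈ A ∩ T. In each case x ∈ A, so (T ∩ A) ∪ A ⊆ A.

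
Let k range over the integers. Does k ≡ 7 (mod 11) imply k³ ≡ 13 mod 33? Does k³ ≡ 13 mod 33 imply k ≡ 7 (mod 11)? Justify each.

(⟹) This fails: take k = 18. Then 18 ≡ 7 (mod 11), but 18³ = 5832 ≡ 24 (mod 33), not 13.

(⟸) Conversely, the residues r modulo 33 with r³ ≡ 13 (mod 33) are exactly {7}, and each is ≡ 7 (mod 11).

Only the reverse direction holds.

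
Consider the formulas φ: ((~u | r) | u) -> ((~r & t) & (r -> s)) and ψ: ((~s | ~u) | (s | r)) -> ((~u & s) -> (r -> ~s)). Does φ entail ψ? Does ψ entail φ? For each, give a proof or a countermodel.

Forward direction. Assume the antecedent. If u is true, the consequent reduces to true regardless of the other variables. If u is false, the antecedent forces (t = T, u = F, s = F, r = F) or (t = T, u = F, s = T, r = F), and the consequent holds there. Either way the consequent holds.

Converse. This fails. Under t = F, u = F, s = F, r = F, the left side is false but the right side is true.

Only the forward direction holds.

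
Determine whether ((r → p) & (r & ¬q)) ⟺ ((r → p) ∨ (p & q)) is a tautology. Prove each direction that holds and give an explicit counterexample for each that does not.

(⇒) holds; (⇐) fails.

(⇐) This fails. Under p = F, r = F, q = F, the left side is false but the right side is true.

(⇒) Assume the antecedent. If p is true, (r → p) ∨ (p & q) reduces to true regardless of the other variables. If p is false, the antecedent cannot hold. Either way (r → p) ∨ (p & q) holds.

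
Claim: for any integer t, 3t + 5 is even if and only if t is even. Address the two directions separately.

Both directions fail.

(⇒) This fails: t = 1 gives 3t + 5 = 8, which is even, but 1 is odd, not even.

(⇐) This also fails: t = 0 is even, but 3t + 5 = 5 is odd, not even.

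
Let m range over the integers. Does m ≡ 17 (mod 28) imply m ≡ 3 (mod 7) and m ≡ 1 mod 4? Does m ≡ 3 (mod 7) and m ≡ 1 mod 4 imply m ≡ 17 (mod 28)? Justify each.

(⇒) Suppose m ≡ 17 (mod 28); write m = 28j + 17. Since 7 ∣ 28, reducing mod 7 gives m ≡ 17 ≡ 3 (mod 7); since 4 ∣ 28, reducing mod 4 gives m ≡ 17 ≡ 1 (mod 4).

(⇐) Conversely, if m ≡ 3 (mod 7) and m ≡ 1 (mod 4), then by the Chinese remainder theorem m ≡ 17 (mod 28). This is exactly m ≡ 17 (mod 28).

Equivalent; both directions hold.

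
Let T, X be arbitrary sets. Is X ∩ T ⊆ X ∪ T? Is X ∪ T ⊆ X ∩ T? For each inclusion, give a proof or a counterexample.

Reverse inclusion. This inclusion fails. Take T = {1}, X = ∅; then 1 ∈ X ∪ T but 1 ∉ X ∩ T.

Forward inclusion. Let x ∈ X ∩ T. Then x ∈ T ∩ X, from which x ∈ X ∪ T.

(⊆) holds; (⊇) fails.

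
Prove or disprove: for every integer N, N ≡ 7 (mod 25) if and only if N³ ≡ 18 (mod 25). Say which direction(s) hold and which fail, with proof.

The biconditional holds.

[⇒] Suppose N ≡ 7 (mod 25). Write N = 25j + 7. Then (25j + 7)³ = 15625j³ + 13125j² + 3675j + 343 = 25(625j³ + 525j² + 147j + 13) + 18, so N³ ≡ 18 (mod 25).

[⇐] Conversely, suppose N³ ≡ 18 (mod 25). The only residue r in {0, …, 24} with r³ ≡ 18 (mod 25) is r = 7, so N ≡ 7 (mod 25).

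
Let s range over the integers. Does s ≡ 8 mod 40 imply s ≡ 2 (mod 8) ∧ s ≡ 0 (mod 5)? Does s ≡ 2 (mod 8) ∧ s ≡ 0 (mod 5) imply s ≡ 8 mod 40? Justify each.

Both directions fail.

[⇒] This fails: s = 8 gives 8 ≡ 8 (mod 40) but 8 ≡ 0 (mod 8), so the conjunction on the right does not hold.

[⇐] This fails: s = 10 satisfies both congruences on the right (10 ≡ 2 mod 8 and 10 ≡ 0 mod 5) yet 10 ≡ 10 (mod 40), not 8.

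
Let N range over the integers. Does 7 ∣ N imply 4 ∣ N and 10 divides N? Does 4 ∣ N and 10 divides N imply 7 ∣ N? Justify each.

Neither direction holds.

[⇒] This fails: take N = 7. Certainly 7 ∣ 7, but 4 ∤ 7.

[⇐] This fails: take N = 20. Both 4 ∣ 20 and 10 ∣ 20, yet 20 is not a multiple of 7 (since 20 = 2·7 + 6), so 7 ∤ 20.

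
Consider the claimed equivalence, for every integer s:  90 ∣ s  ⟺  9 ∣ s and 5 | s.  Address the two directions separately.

(⇒) holds; (⇐) fails.

Forward direction. If 90 ∣ s, write s = 90q. Since 90 = 10·9, s = 9·(10q), so 9 ∣ s; and since 90 = 18·5, s = 5·(18q), so 5 ∣ s.

Converse. This fails: take s = 45. Both 9 ∣ 45 and 5 ∣ 45, yet 45 is not a multiple of 90 (since 45 = 0·90 + 45), so 90 ∤ 45.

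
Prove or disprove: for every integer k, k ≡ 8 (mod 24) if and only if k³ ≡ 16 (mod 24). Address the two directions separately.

Neither direction holds.

(→) This fails: take k = 8. Then 8 ≡ 8 (mod 24), but 8³ = 512 ≡ 8 (mod 24), not 16.

(←) This fails: take k = 4. Then 4³ = 64 ≡ 16 (mod 24), yet 4 ≡ 4 (mod 24), not 8.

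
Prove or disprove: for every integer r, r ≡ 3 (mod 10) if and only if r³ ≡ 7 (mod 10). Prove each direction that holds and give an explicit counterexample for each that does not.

(⇒) Suppose r ≡ 3 (mod 10). Write r = 10j + 3. Then (10j + 3)³ = 1000j³ + 900j² + 270j + 27 = 10(100j³ + 90j² + 27j + 2) + 7, so r³ ≡ 7 (mod 10).

(⇐) For the converse, argue contrapositively. If r ≢ 3 (mod 10), then r is congruent to one of 0, 1, 2, 4, 5, 6, 7, 8, 9 modulo 10, and these give r³ ≡ 0, 1, 8, 4, 5, 6, 3, 2, 9 respectively — never 7.

Equivalent; both directions hold.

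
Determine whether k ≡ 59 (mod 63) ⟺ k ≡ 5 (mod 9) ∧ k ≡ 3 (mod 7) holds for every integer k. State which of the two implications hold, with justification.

(⇒) Suppose k ≡ 59 (mod 63); write k = 63j + 59. Since 9 ∣ 63, reducing mod 9 gives k ≡ 59 ≡ 5 (mod 9); since 7 ∣ 63, reducing mod 7 gives k ≡ 59 ≡ 3 (mod 7).

(⇐) Conversely, if k ≡ 5 (mod 9) and k ≡ 3 (mod 7), then by the Chinese remainder theorem k ≡ 59 (mod 63). This is exactly k ≡ 59 (mod 63).

Both implications hold.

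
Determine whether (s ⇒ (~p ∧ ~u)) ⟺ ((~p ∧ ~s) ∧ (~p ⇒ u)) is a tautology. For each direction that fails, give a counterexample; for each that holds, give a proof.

[⇒] This fails. Under s = F, p = F, u = F, the left side is true but the right side is false.

[⇐] Assume the antecedent. If s is true, the antecedent cannot hold. If s is false, s ⇒ (~p ∧ ~u) reduces to true regardless of the other variables. Either way s ⇒ (~p ∧ ~u) holds.

Only the reverse direction holds.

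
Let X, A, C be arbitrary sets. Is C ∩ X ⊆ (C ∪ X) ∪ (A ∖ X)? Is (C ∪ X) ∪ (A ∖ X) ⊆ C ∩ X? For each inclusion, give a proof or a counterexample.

Only the forward inclusion holds.

(⊇) This inclusion fails. Take X = {1}, A = ∅, C = ∅; then 1 ∈ (C ∪ X) ∪ (A ∖ X) but 1 ∉ C ∩ X.

(⊆) Let x ∈ C ∩ X. Then either x ∈ X ∩ C and x ∉ A; or x ∈ X ∩ A ∩ C. In each case x ∈ (C ∪ X) ∪ (A ∖ X), so C ∩ X ⊆ (C ∪ X) ∪ (A ∖ X).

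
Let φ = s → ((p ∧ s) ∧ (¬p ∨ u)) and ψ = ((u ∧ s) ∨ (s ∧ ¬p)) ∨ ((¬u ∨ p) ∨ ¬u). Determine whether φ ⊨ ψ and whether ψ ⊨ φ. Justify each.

[⇒] This fails. Under u = T, p = F, s = F, the left side is true but the right side is false.

[⇐] This fails. Under u = F, p = F, s = T, the left side is false but the right side is true.

Neither implication holds.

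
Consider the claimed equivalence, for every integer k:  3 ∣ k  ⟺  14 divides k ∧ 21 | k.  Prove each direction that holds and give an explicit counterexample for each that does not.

Only the converse holds.

(⟹) This fails: take k = 3. Certainly 3 ∣ 3, but 14 ∤ 3.

(⟸) Suppose 14 ∣ k and 21 ∣ k. Any common multiple of 14 and 21 is a multiple of their lcm; here lcm(14, 21) = 14·21/gcd(14, 21) = 294/7 = 42, so 42 ∣ k. Since 3 ∣ 42, it follows that 3 ∣ k.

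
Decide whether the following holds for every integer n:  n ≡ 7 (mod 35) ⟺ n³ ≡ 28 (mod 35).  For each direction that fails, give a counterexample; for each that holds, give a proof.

(→) Suppose n ≡ 7 (mod 35). Write n = 35j + 7. Then (35j + 7)³ = 42875j³ + 25725j² + 5145j + 343 = 35(1225j³ + 735j² + 147j + 9) + 28, so n³ ≡ 28 (mod 35).

(←) Conversely, suppose n³ ≡ 28 (mod 35). The only residue r in {0, …, 34} with r³ ≡ 28 (mod 35) is r = 7, so n ≡ 7 (mod 35).

Both directions hold; the statement is true.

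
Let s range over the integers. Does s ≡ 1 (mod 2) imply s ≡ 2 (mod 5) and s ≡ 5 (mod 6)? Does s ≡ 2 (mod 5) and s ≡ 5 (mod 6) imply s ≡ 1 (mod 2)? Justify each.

Forward direction. This fails: s = 1 gives 1 ≡ 1 (mod 2) but 1 ≡ 1 (mod 5), so the conjunction on the right does not hold.

Converse. If s ≡ 2 (mod 5) and s ≡ 5 (mod 6), then by the Chinese remainder theorem s ≡ 17 (mod 30). Since 17 ≡ 1 (mod 2) and 2 ∣ 30, we get s ≡ 1 (mod 2).

The forward direction fails; the converse holds.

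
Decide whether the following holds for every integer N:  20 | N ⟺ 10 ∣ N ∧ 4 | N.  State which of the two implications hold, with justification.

(⟹) If 20 ∣ N, write N = 20q. Since 20 = 2·10, N = 10·(2q), so 10 ∣ N; and since 20 = 5·4, N = 4·(5q), so 4 ∣ N.

(⟸) Suppose 10 ∣ N and 4 ∣ N. Any common multiple of 10 and 4 is a multiple of their lcm; here lcm(10, 4) = 10·4/gcd(10, 4) = 40/2 = 20, so 20 ∣ N.

The biconditional holds.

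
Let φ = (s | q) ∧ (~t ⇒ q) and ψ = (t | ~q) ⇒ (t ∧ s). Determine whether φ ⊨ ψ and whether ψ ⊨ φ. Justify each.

(⟹) This fails. Under q = T, t = T, s = F, the left side is true but the right side is false.

(⟸) Assume the antecedent. If q is true, (s | q) ∧ (~t ⇒ q) reduces to true regardless of the other variables. If q is false, the antecedent forces (q = F, t = T, s = T), and (s | q) ∧ (~t ⇒ q) holds there. Either way (s | q) ∧ (~t ⇒ q) holds.

Only the reverse direction holds.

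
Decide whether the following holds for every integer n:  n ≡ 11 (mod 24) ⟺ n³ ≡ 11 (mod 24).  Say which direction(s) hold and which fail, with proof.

The biconditional holds.

(←) Suppose n³ ≡ 11 (mod 24). The only residue r in {0, …, 23} with r³ ≡ 11 (mod 24) is r = 11, so n ≡ 11 (mod 24).

(→) Suppose n ≡ 11 (mod 24). Write n = 24j + 11. Then (24j + 11)³ = 13824j³ + 19008j² + 8712j + 1331 = 24(576j³ + 792j² + 363j + 55) + 11, so n³ ≡ 11 (mod 24).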